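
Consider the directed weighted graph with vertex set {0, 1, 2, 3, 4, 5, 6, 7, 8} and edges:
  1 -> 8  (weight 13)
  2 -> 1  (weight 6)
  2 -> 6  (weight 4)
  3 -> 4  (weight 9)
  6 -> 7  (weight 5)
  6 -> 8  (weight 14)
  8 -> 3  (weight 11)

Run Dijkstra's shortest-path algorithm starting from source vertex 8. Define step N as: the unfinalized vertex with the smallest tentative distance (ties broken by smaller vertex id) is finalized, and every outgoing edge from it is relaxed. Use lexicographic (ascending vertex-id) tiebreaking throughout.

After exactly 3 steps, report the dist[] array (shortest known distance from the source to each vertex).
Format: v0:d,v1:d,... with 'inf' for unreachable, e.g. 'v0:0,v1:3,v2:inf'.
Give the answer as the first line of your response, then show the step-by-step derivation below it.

v0:inf,v1:inf,v2:inf,v3:11,v4:20,v5:inf,v6:inf,v7:inf,v8:0

step 1: dist = v0:inf,v1:inf,v2:inf,v3:11,v4:inf,v5:inf,v6:inf,v7:inf,v8:0
step 2: dist = v0:inf,v1:inf,v2:inf,v3:11,v4:20,v5:inf,v6:inf,v7:inf,v8:0
step 3: dist = v0:inf,v1:inf,v2:inf,v3:11,v4:20,v5:inf,v6:inf,v7:inf,v8:0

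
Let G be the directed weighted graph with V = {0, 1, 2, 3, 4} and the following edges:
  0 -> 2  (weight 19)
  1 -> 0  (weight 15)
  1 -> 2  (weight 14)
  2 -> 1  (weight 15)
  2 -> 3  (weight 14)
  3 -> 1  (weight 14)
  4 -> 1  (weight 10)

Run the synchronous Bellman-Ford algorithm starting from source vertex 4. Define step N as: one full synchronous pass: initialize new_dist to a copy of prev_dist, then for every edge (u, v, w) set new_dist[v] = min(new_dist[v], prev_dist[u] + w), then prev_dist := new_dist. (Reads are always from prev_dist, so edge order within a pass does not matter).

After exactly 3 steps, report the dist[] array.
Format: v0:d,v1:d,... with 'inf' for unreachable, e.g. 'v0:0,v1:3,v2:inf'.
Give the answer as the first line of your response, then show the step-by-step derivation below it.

v0:25,v1:10,v2:24,v3:38,v4:0

step 1: dist = v0:inf,v1:10,v2:inf,v3:inf,v4:0
step 2: dist = v0:25,v1:10,v2:24,v3:inf,v4:0
step 3: dist = v0:25,v1:10,v2:24,v3:38,v4:0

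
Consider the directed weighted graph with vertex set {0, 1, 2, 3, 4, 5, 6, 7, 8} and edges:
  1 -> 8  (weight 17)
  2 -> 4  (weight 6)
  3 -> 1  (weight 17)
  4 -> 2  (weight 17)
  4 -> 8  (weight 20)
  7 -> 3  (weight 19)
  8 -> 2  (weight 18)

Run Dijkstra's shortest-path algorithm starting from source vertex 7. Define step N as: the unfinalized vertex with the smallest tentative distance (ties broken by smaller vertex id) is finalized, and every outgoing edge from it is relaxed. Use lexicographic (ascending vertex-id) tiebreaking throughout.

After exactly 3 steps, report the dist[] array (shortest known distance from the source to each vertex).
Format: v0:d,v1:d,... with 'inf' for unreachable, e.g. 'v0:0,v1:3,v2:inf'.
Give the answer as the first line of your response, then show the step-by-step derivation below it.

v0:inf,v1:36,v2:inf,v3:19,v4:inf,v5:inf,v6:inf,v7:0,v8:53

step 1: dist = v0:inf,v1:inf,v2:inf,v3:19,v4:inf,v5:inf,v6:inf,v7:0,v8:inf
step 2: dist = v0:inf,v1:36,v2:inf,v3:19,v4:inf,v5:inf,v6:inf,v7:0,v8:inf
step 3: dist = v0:inf,v1:36,v2:inf,v3:19,v4:inf,v5:inf,v6:inf,v7:0,v8:53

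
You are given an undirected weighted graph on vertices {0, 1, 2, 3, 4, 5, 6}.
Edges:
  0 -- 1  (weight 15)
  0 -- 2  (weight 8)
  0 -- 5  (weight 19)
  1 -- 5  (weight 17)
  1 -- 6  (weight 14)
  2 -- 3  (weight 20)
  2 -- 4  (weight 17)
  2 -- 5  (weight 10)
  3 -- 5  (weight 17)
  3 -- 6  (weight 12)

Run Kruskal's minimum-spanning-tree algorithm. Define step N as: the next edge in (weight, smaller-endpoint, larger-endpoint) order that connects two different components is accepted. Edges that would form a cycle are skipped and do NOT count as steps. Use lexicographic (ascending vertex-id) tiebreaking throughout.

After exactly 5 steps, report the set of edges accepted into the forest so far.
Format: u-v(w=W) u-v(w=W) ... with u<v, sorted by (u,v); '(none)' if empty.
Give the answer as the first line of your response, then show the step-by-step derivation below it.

0-1(w=15) 0-2(w=8) 1-6(w=14) 2-5(w=10) 3-6(w=12)

step 1: add edge 0-2 (w=8); MST = {0-2(w=8)}
step 2: add edge 2-5 (w=10); MST = {0-2(w=8) 2-5(w=10)}
step 3: add edge 3-6 (w=12); MST = {0-2(w=8) 2-5(w=10) 3-6(w=12)}
step 4: add edge 1-6 (w=14); MST = {0-2(w=8) 1-6(w=14) 2-5(w=10) 3-6(w=12)}
step 5: add edge 0-1 (w=15); MST = {0-1(w=15) 0-2(w=8) 1-6(w=14) 2-5(w=10) 3-6(w=12)}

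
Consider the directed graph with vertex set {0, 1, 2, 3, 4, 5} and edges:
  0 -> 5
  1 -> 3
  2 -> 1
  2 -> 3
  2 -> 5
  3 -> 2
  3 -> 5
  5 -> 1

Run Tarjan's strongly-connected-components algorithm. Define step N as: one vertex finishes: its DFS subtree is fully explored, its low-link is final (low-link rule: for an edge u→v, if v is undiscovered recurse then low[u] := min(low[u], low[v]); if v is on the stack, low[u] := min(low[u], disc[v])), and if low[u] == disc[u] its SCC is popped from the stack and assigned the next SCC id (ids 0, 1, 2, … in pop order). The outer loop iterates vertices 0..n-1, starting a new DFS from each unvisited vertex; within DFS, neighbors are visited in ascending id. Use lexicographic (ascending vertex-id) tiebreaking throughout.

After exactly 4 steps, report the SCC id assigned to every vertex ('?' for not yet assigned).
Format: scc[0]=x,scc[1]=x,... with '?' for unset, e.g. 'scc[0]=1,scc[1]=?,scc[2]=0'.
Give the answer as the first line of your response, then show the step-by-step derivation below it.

scc[0]=?,scc[1]=0,scc[2]=0,scc[3]=0,scc[4]=?,scc[5]=0

step 1: low=(low[0]=0,low[1]=2,low[2]=1,low[3]=3,low[4]=?,low[5]=1); scc=(scc[0]=?,scc[1]=?,scc[2]=?,scc[3]=?,scc[4]=?,scc[5]=?)
step 2: low=(low[0]=0,low[1]=2,low[2]=1,low[3]=1,low[4]=?,low[5]=1); scc=(scc[0]=?,scc[1]=?,scc[2]=?,scc[3]=?,scc[4]=?,scc[5]=?)
step 3: low=(low[0]=0,low[1]=1,low[2]=1,low[3]=1,low[4]=?,low[5]=1); scc=(scc[0]=?,scc[1]=?,scc[2]=?,scc[3]=?,scc[4]=?,scc[5]=?)
step 4: low=(low[0]=0,low[1]=1,low[2]=1,low[3]=1,low[4]=?,low[5]=1); scc=(scc[0]=?,scc[1]=0,scc[2]=0,scc[3]=0,scc[4]=?,scc[5]=0)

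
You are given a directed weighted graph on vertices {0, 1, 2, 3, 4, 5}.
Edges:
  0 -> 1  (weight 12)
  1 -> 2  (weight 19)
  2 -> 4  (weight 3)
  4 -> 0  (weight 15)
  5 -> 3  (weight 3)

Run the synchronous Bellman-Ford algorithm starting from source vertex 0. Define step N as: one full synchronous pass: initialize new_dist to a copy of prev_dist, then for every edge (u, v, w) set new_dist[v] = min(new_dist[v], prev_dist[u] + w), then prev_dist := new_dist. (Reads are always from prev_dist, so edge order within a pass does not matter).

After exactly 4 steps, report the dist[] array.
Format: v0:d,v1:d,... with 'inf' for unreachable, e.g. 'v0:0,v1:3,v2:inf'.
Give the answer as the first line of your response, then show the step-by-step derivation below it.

v0:0,v1:12,v2:31,v3:inf,v4:34,v5:inf

step 1: dist = v0:0,v1:12,v2:inf,v3:inf,v4:inf,v5:inf
step 2: dist = v0:0,v1:12,v2:31,v3:inf,v4:inf,v5:inf
step 3: dist = v0:0,v1:12,v2:31,v3:inf,v4:34,v5:inf
step 4: dist = v0:0,v1:12,v2:31,v3:inf,v4:34,v5:inf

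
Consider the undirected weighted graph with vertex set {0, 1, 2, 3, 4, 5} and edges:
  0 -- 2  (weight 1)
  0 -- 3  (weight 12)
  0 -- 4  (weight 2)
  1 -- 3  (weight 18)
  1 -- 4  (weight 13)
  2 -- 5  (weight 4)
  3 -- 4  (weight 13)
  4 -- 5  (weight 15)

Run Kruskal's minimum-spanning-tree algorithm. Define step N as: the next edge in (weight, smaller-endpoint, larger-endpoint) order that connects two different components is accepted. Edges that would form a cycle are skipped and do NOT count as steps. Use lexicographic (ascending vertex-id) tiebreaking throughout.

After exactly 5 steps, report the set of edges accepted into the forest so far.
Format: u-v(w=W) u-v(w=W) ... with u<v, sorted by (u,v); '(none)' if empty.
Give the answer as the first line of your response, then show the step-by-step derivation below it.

0-2(w=1) 0-3(w=12) 0-4(w=2) 1-4(w=13) 2-5(w=4)

step 1: add edge 0-2 (w=1); MST = {0-2(w=1)}
step 2: add edge 0-4 (w=2); MST = {0-2(w=1) 0-4(w=2)}
step 3: add edge 2-5 (w=4); MST = {0-2(w=1) 0-4(w=2) 2-5(w=4)}
step 4: add edge 0-3 (w=12); MST = {0-2(w=1) 0-3(w=12) 0-4(w=2) 2-5(w=4)}
step 5: add edge 1-4 (w=13); MST = {0-2(w=1) 0-3(w=12) 0-4(w=2) 1-4(w=13) 2-5(w=4)}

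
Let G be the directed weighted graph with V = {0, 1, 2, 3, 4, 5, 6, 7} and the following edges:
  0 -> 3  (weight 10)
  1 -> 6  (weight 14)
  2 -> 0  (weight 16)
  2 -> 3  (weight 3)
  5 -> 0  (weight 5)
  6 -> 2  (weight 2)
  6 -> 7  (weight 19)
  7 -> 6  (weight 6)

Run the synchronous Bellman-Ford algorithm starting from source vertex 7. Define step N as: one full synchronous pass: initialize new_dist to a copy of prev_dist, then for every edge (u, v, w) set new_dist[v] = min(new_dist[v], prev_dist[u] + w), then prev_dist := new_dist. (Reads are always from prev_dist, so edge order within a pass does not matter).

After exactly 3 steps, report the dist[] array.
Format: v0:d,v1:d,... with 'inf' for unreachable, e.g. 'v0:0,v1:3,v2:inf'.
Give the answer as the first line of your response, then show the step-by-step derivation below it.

v0:24,v1:inf,v2:8,v3:11,v4:inf,v5:inf,v6:6,v7:0

step 1: dist = v0:inf,v1:inf,v2:inf,v3:inf,v4:inf,v5:inf,v6:6,v7:0
step 2: dist = v0:inf,v1:inf,v2:8,v3:inf,v4:inf,v5:inf,v6:6,v7:0
step 3: dist = v0:24,v1:inf,v2:8,v3:11,v4:inf,v5:inf,v6:6,v7:0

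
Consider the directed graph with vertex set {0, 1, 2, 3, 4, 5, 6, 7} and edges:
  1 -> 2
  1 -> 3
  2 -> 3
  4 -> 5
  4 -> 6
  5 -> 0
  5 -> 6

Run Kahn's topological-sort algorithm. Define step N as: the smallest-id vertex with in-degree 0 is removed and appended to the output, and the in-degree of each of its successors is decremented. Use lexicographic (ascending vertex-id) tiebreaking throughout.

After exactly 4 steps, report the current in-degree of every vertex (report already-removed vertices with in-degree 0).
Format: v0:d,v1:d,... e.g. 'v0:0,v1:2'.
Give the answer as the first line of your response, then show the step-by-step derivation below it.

v0:1,v1:0,v2:0,v3:0,v4:0,v5:0,v6:1,v7:0

step 1: output 1; order=[1]; indeg=(1,0,0,1,0,1,2,0)
step 2: output 2; order=[1,2]; indeg=(1,0,0,0,0,1,2,0)
step 3: output 3; order=[1,2,3]; indeg=(1,0,0,0,0,1,2,0)
step 4: output 4; order=[1,2,3,4]; indeg=(1,0,0,0,0,0,1,0)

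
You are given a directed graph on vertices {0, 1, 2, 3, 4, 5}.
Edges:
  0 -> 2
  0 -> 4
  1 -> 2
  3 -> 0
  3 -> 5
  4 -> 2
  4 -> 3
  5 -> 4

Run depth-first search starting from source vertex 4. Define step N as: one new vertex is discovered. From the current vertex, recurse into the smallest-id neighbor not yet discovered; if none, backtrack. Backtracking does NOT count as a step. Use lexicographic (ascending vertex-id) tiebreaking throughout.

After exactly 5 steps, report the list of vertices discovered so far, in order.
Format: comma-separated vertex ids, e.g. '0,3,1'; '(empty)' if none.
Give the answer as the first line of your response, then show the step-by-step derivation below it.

4,2,3,0,5

step 1: discover 4; path=4; order=4
step 2: discover 2; path=4>2; order=4,2
step 3: discover 3; path=4>3; order=4,2,3
step 4: discover 0; path=4>3>0; order=4,2,3,0
step 5: discover 5; path=4>3>5; order=4,2,3,0,5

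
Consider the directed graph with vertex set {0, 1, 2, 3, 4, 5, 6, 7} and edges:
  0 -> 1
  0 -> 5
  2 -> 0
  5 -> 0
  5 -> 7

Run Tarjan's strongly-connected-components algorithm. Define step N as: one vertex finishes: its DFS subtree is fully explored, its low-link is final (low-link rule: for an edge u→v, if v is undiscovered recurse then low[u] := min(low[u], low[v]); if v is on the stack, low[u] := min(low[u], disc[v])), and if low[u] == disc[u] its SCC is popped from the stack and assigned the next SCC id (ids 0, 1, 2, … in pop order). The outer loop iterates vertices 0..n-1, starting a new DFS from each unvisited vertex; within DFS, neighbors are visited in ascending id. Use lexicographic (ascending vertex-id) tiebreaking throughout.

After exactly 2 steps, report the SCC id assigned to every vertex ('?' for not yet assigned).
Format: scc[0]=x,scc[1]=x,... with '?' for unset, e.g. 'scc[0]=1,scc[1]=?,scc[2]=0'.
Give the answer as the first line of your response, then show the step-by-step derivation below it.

scc[0]=?,scc[1]=0,scc[2]=?,scc[3]=?,scc[4]=?,scc[5]=?,scc[6]=?,scc[7]=1

step 1: low=(low[0]=0,low[1]=1,low[2]=?,low[3]=?,low[4]=?,low[5]=?,low[6]=?,low[7]=?); scc=(scc[0]=?,scc[1]=0,scc[2]=?,scc[3]=?,scc[4]=?,scc[5]=?,scc[6]=?,scc[7]=?)
step 2: low=(low[0]=0,low[1]=1,low[2]=?,low[3]=?,low[4]=?,low[5]=0,low[6]=?,low[7]=3); scc=(scc[0]=?,scc[1]=0,scc[2]=?,scc[3]=?,scc[4]=?,scc[5]=?,scc[6]=?,scc[7]=1)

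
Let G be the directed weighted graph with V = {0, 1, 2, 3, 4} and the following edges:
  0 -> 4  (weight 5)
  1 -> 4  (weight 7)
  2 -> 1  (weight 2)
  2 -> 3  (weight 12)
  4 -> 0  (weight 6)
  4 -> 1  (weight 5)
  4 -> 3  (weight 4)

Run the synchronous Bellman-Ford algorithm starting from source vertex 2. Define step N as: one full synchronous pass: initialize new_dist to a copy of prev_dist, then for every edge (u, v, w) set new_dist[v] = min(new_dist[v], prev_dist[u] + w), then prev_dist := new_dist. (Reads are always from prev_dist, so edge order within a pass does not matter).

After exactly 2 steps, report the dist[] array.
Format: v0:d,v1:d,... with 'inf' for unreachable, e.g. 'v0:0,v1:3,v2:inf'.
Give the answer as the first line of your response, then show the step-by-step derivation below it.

v0:inf,v1:2,v2:0,v3:12,v4:9

step 1: dist = v0:inf,v1:2,v2:0,v3:12,v4:inf
step 2: dist = v0:inf,v1:2,v2:0,v3:12,v4:9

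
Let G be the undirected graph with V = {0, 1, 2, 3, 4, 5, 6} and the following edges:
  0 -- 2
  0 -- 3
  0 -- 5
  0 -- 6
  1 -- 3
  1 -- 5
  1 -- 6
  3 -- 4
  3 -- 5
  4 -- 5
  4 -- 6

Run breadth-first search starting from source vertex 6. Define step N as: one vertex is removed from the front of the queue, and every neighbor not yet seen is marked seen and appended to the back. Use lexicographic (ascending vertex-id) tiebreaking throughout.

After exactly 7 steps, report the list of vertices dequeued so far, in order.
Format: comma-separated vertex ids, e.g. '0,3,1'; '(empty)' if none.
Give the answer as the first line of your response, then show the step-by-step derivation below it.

6,0,1,4,2,3,5

step 1: dequeue 6; queue=[0,1,4]; order=6
step 2: dequeue 0; queue=[1,4,2,3,5]; order=6,0
step 3: dequeue 1; queue=[4,2,3,5]; order=6,0,1
step 4: dequeue 4; queue=[2,3,5]; order=6,0,1,4
step 5: dequeue 2; queue=[3,5]; order=6,0,1,4,2
step 6: dequeue 3; queue=[5]; order=6,0,1,4,2,3
step 7: dequeue 5; queue=[(empty)]; order=6,0,1,4,2,3,5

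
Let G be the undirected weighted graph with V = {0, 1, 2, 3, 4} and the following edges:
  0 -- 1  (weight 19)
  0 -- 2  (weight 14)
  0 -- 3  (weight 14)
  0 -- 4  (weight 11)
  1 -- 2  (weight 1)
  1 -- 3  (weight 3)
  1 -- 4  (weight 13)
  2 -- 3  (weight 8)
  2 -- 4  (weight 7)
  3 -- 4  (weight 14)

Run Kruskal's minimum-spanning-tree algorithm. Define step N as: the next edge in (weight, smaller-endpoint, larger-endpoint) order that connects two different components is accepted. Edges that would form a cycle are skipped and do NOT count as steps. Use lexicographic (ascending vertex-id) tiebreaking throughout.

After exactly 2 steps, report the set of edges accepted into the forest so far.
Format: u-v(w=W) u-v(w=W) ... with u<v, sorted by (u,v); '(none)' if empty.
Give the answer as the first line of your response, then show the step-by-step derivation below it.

1-2(w=1) 1-3(w=3)

step 1: add edge 1-2 (w=1); MST = {1-2(w=1)}
step 2: add edge 1-3 (w=3); MST = {1-2(w=1) 1-3(w=3)}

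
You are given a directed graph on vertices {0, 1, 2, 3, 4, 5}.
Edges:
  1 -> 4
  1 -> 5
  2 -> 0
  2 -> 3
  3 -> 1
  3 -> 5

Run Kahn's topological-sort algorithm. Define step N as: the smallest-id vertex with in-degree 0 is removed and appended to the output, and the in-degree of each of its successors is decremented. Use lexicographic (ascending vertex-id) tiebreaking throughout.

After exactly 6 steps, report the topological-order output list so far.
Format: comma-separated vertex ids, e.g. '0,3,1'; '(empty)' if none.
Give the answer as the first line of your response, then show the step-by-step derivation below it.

2,0,3,1,4,5

step 1: output 2; order=[2]; indeg=(0,1,0,0,1,2)
step 2: output 0; order=[2,0]; indeg=(0,1,0,0,1,2)
step 3: output 3; order=[2,0,3]; indeg=(0,0,0,0,1,1)
step 4: output 1; order=[2,0,3,1]; indeg=(0,0,0,0,0,0)
step 5: output 4; order=[2,0,3,1,4]; indeg=(0,0,0,0,0,0)
step 6: output 5; order=[2,0,3,1,4,5]; indeg=(0,0,0,0,0,0)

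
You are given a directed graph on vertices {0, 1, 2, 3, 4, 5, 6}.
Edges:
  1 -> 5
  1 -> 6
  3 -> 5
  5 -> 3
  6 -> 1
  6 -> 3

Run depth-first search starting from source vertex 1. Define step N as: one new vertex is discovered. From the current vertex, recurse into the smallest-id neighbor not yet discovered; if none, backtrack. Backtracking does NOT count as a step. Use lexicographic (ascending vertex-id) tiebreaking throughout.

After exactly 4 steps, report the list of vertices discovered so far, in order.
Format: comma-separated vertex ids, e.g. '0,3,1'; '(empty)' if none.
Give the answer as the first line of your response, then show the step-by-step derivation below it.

1,5,3,6

step 1: discover 1; path=1; order=1
step 2: discover 5; path=1>5; order=1,5
step 3: discover 3; path=1>5>3; order=1,5,3
step 4: discover 6; path=1>6; order=1,5,3,6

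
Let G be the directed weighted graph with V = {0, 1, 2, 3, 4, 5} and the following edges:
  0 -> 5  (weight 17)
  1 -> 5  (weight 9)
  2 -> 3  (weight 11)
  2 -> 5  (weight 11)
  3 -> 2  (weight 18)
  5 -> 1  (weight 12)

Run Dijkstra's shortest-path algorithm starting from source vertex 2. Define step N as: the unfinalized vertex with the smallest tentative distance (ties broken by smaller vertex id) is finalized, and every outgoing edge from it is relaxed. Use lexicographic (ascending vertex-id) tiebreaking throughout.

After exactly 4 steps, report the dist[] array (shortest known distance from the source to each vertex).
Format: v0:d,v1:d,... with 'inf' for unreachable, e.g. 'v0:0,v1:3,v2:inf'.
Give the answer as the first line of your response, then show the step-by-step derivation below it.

v0:inf,v1:23,v2:0,v3:11,v4:inf,v5:11

step 1: dist = v0:inf,v1:inf,v2:0,v3:11,v4:inf,v5:11
step 2: dist = v0:inf,v1:inf,v2:0,v3:11,v4:inf,v5:11
step 3: dist = v0:inf,v1:23,v2:0,v3:11,v4:inf,v5:11
step 4: dist = v0:inf,v1:23,v2:0,v3:11,v4:inf,v5:11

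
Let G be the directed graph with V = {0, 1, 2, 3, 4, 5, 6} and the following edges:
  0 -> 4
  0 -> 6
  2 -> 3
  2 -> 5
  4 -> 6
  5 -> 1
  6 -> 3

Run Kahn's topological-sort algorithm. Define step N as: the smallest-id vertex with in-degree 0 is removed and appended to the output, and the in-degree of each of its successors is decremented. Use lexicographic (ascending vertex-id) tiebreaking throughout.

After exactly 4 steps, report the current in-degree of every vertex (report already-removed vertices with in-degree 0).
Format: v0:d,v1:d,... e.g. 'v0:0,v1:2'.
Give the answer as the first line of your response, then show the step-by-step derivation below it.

v0:0,v1:0,v2:0,v3:1,v4:0,v5:0,v6:0

step 1: output 0; order=[0]; indeg=(0,1,0,2,0,1,1)
step 2: output 2; order=[0,2]; indeg=(0,1,0,1,0,0,1)
step 3: output 4; order=[0,2,4]; indeg=(0,1,0,1,0,0,0)
step 4: output 5; order=[0,2,4,5]; indeg=(0,0,0,1,0,0,0)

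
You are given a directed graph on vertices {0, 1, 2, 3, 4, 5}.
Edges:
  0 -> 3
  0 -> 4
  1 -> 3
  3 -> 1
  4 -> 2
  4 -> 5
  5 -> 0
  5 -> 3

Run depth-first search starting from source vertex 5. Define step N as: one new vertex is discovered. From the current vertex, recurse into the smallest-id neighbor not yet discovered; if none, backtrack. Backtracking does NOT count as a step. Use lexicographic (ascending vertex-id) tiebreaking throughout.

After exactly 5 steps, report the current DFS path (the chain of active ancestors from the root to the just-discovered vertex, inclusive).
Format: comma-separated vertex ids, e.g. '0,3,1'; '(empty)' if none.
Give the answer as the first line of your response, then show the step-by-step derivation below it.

5,0,4

step 1: discover 5; path=5; order=5
step 2: discover 0; path=5>0; order=5,0
step 3: discover 3; path=5>0>3; order=5,0,3
step 4: discover 1; path=5>0>3>1; order=5,0,3,1
step 5: discover 4; path=5>0>4; order=5,0,3,1,4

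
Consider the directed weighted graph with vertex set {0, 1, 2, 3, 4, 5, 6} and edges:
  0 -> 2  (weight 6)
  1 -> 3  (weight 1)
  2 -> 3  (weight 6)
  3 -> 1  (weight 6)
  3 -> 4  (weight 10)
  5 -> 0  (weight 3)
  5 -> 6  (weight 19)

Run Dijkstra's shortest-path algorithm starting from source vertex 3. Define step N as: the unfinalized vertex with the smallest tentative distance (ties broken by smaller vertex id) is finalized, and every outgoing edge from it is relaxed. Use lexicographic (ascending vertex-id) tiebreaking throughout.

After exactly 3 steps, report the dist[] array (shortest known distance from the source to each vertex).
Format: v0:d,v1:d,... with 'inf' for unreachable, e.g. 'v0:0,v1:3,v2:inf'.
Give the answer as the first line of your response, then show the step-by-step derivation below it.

v0:inf,v1:6,v2:inf,v3:0,v4:10,v5:inf,v6:inf

step 1: dist = v0:inf,v1:6,v2:inf,v3:0,v4:10,v5:inf,v6:inf
step 2: dist = v0:inf,v1:6,v2:inf,v3:0,v4:10,v5:inf,v6:inf
step 3: dist = v0:inf,v1:6,v2:inf,v3:0,v4:10,v5:inf,v6:inf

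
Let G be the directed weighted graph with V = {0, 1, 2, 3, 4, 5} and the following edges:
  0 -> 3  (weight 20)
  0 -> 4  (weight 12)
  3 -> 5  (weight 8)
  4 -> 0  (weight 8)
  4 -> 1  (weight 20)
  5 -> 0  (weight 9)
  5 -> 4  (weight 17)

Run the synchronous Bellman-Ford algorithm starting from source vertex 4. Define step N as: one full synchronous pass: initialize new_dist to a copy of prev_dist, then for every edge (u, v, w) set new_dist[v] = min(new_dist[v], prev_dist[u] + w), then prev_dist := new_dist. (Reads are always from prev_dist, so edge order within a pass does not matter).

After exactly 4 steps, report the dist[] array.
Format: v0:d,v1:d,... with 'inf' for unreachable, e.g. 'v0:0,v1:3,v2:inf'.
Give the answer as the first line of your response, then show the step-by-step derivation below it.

v0:8,v1:20,v2:inf,v3:28,v4:0,v5:36

step 1: dist = v0:8,v1:20,v2:inf,v3:inf,v4:0,v5:inf
step 2: dist = v0:8,v1:20,v2:inf,v3:28,v4:0,v5:inf
step 3: dist = v0:8,v1:20,v2:inf,v3:28,v4:0,v5:36
step 4: dist = v0:8,v1:20,v2:inf,v3:28,v4:0,v5:36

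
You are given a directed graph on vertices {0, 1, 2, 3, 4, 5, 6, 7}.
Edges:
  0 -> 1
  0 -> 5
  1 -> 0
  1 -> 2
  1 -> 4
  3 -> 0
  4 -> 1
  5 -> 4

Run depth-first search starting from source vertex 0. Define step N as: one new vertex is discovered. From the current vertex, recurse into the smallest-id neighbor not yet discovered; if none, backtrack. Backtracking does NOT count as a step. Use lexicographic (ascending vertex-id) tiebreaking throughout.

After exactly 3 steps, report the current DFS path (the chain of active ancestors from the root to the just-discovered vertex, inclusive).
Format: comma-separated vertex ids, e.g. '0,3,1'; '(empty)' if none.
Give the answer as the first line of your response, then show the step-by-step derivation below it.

0,1,2

step 1: discover 0; path=0; order=0
step 2: discover 1; path=0>1; order=0,1
step 3: discover 2; path=0>1>2; order=0,1,2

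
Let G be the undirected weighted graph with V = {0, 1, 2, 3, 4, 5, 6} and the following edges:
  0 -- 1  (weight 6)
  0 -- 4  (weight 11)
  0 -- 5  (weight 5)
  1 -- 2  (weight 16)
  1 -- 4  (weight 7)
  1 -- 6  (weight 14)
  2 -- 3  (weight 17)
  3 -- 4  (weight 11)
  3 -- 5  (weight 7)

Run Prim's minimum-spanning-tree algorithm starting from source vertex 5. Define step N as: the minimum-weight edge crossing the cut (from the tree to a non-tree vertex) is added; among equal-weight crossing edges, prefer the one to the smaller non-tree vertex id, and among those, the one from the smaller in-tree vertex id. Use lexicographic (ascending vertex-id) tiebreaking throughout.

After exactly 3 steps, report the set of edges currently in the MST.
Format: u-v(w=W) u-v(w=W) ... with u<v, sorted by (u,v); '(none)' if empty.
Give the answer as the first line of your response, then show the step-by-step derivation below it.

0-1(w=6) 0-5(w=5) 3-5(w=7)

step 1: add edge 0-5 (w=5); MST = {0-5(w=5)}
step 2: add edge 0-1 (w=6); MST = {0-1(w=6) 0-5(w=5)}
step 3: add edge 3-5 (w=7); MST = {0-1(w=6) 0-5(w=5) 3-5(w=7)}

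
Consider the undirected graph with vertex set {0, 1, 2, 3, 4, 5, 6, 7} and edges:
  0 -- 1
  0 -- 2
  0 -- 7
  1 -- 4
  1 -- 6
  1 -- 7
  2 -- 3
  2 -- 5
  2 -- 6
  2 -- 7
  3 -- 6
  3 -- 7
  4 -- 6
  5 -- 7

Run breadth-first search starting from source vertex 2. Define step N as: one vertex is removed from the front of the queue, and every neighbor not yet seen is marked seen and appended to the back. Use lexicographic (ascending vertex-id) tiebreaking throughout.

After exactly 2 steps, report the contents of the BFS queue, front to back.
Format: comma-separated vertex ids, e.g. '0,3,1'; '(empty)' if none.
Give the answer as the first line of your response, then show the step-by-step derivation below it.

3,5,6,7,1

step 1: dequeue 2; queue=[0,3,5,6,7]; order=2
step 2: dequeue 0; queue=[3,5,6,7,1]; order=2,0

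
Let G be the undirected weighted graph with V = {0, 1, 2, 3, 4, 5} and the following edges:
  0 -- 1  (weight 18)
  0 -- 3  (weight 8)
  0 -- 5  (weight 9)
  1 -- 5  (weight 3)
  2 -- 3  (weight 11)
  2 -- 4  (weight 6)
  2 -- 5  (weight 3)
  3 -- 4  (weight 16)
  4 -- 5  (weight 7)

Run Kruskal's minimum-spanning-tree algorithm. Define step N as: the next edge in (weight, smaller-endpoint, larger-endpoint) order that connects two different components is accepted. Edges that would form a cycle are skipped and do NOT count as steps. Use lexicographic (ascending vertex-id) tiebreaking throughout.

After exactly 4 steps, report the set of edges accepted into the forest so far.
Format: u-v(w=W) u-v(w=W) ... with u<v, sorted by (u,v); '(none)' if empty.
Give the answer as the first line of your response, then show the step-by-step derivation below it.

0-3(w=8) 1-5(w=3) 2-4(w=6) 2-5(w=3)

step 1: add edge 1-5 (w=3); MST = {1-5(w=3)}
step 2: add edge 2-5 (w=3); MST = {1-5(w=3) 2-5(w=3)}
step 3: add edge 2-4 (w=6); MST = {1-5(w=3) 2-4(w=6) 2-5(w=3)}
step 4: add edge 0-3 (w=8); MST = {0-3(w=8) 1-5(w=3) 2-4(w=6) 2-5(w=3)}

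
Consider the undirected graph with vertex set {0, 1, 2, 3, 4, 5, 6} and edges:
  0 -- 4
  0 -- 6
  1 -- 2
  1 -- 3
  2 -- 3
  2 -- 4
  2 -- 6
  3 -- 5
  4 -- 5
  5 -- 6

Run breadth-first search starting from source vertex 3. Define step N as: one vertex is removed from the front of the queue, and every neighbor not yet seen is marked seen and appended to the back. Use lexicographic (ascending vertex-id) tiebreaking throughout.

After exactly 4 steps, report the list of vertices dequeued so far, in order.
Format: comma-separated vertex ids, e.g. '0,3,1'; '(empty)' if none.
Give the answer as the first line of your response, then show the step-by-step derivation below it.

3,1,2,5

step 1: dequeue 3; queue=[1,2,5]; order=3
step 2: dequeue 1; queue=[2,5]; order=3,1
step 3: dequeue 2; queue=[5,4,6]; order=3,1,2
step 4: dequeue 5; queue=[4,6]; order=3,1,2,5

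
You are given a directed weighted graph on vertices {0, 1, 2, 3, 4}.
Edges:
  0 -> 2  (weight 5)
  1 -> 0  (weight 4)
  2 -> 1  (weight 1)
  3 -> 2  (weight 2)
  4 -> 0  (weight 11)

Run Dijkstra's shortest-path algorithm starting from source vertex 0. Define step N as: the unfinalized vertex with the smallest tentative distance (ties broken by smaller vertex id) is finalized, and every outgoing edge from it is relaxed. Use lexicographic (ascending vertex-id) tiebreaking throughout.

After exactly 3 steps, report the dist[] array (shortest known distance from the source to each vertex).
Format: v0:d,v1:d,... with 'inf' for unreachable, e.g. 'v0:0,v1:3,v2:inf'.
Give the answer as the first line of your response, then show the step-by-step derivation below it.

v0:0,v1:6,v2:5,v3:inf,v4:inf

step 1: dist = v0:0,v1:inf,v2:5,v3:inf,v4:inf
step 2: dist = v0:0,v1:6,v2:5,v3:inf,v4:inf
step 3: dist = v0:0,v1:6,v2:5,v3:inf,v4:inf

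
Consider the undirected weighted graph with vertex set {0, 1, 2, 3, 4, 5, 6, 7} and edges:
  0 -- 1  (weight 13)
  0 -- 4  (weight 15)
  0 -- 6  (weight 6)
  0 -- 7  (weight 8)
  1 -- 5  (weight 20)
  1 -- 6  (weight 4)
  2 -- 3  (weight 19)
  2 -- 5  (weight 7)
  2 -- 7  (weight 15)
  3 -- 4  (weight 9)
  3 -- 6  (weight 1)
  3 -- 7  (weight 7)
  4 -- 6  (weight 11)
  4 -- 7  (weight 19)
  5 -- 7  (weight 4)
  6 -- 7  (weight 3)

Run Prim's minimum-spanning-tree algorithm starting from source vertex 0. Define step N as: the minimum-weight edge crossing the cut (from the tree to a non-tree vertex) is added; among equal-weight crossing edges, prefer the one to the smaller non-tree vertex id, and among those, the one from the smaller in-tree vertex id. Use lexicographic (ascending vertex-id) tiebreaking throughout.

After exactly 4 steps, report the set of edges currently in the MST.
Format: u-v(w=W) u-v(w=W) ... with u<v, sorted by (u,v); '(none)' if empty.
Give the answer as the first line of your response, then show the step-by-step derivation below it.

0-6(w=6) 1-6(w=4) 3-6(w=1) 6-7(w=3)

step 1: add edge 0-6 (w=6); MST = {0-6(w=6)}
step 2: add edge 3-6 (w=1); MST = {0-6(w=6) 3-6(w=1)}
step 3: add edge 6-7 (w=3); MST = {0-6(w=6) 3-6(w=1) 6-7(w=3)}
step 4: add edge 1-6 (w=4); MST = {0-6(w=6) 1-6(w=4) 3-6(w=1) 6-7(w=3)}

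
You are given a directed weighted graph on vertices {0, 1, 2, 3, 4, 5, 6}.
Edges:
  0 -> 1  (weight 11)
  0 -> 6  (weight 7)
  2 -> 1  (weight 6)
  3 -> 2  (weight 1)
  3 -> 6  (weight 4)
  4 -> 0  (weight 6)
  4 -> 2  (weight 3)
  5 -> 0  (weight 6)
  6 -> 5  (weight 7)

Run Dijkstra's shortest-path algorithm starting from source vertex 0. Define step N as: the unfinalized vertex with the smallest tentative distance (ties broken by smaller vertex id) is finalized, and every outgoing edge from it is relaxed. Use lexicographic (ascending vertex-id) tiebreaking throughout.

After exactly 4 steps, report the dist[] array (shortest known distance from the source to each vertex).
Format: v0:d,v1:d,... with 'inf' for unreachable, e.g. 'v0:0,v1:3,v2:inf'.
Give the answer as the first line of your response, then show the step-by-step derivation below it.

v0:0,v1:11,v2:inf,v3:inf,v4:inf,v5:14,v6:7

step 1: dist = v0:0,v1:11,v2:inf,v3:inf,v4:inf,v5:inf,v6:7
step 2: dist = v0:0,v1:11,v2:inf,v3:inf,v4:inf,v5:14,v6:7
step 3: dist = v0:0,v1:11,v2:inf,v3:inf,v4:inf,v5:14,v6:7
step 4: dist = v0:0,v1:11,v2:inf,v3:inf,v4:inf,v5:14,v6:7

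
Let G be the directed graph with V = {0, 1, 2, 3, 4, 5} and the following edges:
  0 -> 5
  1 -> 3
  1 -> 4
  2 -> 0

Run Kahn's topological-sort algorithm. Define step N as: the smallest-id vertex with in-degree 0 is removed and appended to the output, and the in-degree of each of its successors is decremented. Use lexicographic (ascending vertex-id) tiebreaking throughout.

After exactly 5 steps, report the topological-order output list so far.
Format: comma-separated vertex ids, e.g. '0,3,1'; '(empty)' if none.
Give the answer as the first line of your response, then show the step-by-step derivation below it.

1,2,0,3,4

step 1: output 1; order=[1]; indeg=(1,0,0,0,0,1)
step 2: output 2; order=[1,2]; indeg=(0,0,0,0,0,1)
step 3: output 0; order=[1,2,0]; indeg=(0,0,0,0,0,0)
step 4: output 3; order=[1,2,0,3]; indeg=(0,0,0,0,0,0)
step 5: output 4; order=[1,2,0,3,4]; indeg=(0,0,0,0,0,0)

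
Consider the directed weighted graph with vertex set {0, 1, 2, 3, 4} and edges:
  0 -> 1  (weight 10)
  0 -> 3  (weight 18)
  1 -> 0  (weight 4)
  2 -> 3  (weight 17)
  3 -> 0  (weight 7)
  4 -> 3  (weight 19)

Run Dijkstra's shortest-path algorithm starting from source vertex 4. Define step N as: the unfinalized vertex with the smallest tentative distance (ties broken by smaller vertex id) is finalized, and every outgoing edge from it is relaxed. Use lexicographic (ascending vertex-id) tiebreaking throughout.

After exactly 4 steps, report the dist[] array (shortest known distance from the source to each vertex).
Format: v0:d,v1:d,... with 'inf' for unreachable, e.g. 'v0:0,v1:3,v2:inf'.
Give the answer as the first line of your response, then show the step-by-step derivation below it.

v0:26,v1:36,v2:inf,v3:19,v4:0

step 1: dist = v0:inf,v1:inf,v2:inf,v3:19,v4:0
step 2: dist = v0:26,v1:inf,v2:inf,v3:19,v4:0
step 3: dist = v0:26,v1:36,v2:inf,v3:19,v4:0
step 4: dist = v0:26,v1:36,v2:inf,v3:19,v4:0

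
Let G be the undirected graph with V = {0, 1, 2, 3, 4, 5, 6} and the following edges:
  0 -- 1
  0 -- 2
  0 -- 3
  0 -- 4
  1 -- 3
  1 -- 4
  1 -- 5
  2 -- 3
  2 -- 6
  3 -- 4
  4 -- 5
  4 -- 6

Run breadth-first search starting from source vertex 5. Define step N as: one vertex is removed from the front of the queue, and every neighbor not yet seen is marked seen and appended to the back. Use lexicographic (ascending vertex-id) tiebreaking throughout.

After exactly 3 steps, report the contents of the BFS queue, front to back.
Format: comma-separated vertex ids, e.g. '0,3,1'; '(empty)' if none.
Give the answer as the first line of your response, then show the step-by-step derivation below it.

0,3,6

step 1: dequeue 5; queue=[1,4]; order=5
step 2: dequeue 1; queue=[4,0,3]; order=5,1
step 3: dequeue 4; queue=[0,3,6]; order=5,1,4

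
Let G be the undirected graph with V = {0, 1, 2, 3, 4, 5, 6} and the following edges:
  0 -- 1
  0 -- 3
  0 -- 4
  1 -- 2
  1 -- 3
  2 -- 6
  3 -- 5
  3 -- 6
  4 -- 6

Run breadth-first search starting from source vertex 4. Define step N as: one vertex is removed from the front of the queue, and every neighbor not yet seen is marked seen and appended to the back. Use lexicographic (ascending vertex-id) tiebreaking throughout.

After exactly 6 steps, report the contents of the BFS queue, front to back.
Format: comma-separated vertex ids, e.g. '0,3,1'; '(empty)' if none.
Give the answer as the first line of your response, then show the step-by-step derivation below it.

5

step 1: dequeue 4; queue=[0,6]; order=4
step 2: dequeue 0; queue=[6,1,3]; order=4,0
step 3: dequeue 6; queue=[1,3,2]; order=4,0,6
step 4: dequeue 1; queue=[3,2]; order=4,0,6,1
step 5: dequeue 3; queue=[2,5]; order=4,0,6,1,3
step 6: dequeue 2; queue=[5]; order=4,0,6,1,3,2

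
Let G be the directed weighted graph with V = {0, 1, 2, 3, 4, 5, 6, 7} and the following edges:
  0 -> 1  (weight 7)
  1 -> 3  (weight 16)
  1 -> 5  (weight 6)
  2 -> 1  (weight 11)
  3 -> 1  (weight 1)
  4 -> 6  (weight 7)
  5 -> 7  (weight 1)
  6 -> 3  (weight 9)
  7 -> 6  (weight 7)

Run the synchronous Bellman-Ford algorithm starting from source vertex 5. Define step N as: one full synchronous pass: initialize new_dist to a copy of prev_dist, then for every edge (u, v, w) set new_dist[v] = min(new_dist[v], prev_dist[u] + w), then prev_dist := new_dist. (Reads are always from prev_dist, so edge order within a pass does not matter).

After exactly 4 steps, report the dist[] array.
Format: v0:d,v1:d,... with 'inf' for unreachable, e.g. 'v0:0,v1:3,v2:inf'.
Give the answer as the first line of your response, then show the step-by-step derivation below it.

v0:inf,v1:18,v2:inf,v3:17,v4:inf,v5:0,v6:8,v7:1

step 1: dist = v0:inf,v1:inf,v2:inf,v3:inf,v4:inf,v5:0,v6:inf,v7:1
step 2: dist = v0:inf,v1:inf,v2:inf,v3:inf,v4:inf,v5:0,v6:8,v7:1
step 3: dist = v0:inf,v1:inf,v2:inf,v3:17,v4:inf,v5:0,v6:8,v7:1
step 4: dist = v0:inf,v1:18,v2:inf,v3:17,v4:inf,v5:0,v6:8,v7:1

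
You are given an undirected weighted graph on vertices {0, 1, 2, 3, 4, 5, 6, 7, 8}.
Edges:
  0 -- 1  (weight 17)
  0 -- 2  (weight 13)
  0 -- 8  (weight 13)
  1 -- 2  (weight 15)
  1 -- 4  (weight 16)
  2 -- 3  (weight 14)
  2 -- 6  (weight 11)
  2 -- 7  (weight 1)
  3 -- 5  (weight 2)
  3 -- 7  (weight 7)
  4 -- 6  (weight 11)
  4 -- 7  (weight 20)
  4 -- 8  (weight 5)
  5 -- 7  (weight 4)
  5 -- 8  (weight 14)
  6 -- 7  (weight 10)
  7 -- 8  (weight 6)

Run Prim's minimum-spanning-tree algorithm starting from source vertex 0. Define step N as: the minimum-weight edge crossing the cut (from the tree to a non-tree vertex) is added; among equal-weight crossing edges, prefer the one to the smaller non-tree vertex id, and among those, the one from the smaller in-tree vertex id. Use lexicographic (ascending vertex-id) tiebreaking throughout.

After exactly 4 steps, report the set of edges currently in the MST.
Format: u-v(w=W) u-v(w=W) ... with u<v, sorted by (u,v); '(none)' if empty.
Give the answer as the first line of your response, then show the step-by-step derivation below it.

0-2(w=13) 2-7(w=1) 3-5(w=2) 5-7(w=4)

step 1: add edge 0-2 (w=13); MST = {0-2(w=13)}
step 2: add edge 2-7 (w=1); MST = {0-2(w=13) 2-7(w=1)}
step 3: add edge 5-7 (w=4); MST = {0-2(w=13) 2-7(w=1) 5-7(w=4)}
step 4: add edge 3-5 (w=2); MST = {0-2(w=13) 2-7(w=1) 3-5(w=2) 5-7(w=4)}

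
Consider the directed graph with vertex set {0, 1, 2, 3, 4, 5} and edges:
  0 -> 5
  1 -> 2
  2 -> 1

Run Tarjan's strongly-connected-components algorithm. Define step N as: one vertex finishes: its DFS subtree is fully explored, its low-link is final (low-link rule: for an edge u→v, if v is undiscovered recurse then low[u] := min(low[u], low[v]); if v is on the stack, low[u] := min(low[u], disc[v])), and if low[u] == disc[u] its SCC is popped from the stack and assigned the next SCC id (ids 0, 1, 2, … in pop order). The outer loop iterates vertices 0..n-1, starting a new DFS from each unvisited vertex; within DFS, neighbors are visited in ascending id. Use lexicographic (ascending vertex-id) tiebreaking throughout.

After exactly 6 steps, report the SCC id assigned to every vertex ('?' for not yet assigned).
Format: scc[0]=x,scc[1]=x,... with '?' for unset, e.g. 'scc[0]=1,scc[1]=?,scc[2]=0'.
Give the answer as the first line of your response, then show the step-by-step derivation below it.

scc[0]=1,scc[1]=2,scc[2]=2,scc[3]=3,scc[4]=4,scc[5]=0

step 1: low=(low[0]=0,low[1]=?,low[2]=?,low[3]=?,low[4]=?,low[5]=1); scc=(scc[0]=?,scc[1]=?,scc[2]=?,scc[3]=?,scc[4]=?,scc[5]=0)
step 2: low=(low[0]=0,low[1]=?,low[2]=?,low[3]=?,low[4]=?,low[5]=1); scc=(scc[0]=1,scc[1]=?,scc[2]=?,scc[3]=?,scc[4]=?,scc[5]=0)
step 3: low=(low[0]=0,low[1]=2,low[2]=2,low[3]=?,low[4]=?,low[5]=1); scc=(scc[0]=1,scc[1]=?,scc[2]=?,scc[3]=?,scc[4]=?,scc[5]=0)
step 4: low=(low[0]=0,low[1]=2,low[2]=2,low[3]=?,low[4]=?,low[5]=1); scc=(scc[0]=1,scc[1]=2,scc[2]=2,scc[3]=?,scc[4]=?,scc[5]=0)
step 5: low=(low[0]=0,low[1]=2,low[2]=2,low[3]=4,low[4]=?,low[5]=1); scc=(scc[0]=1,scc[1]=2,scc[2]=2,scc[3]=3,scc[4]=?,scc[5]=0)
step 6: low=(low[0]=0,low[1]=2,low[2]=2,low[3]=4,low[4]=5,low[5]=1); scc=(scc[0]=1,scc[1]=2,scc[2]=2,scc[3]=3,scc[4]=4,scc[5]=0)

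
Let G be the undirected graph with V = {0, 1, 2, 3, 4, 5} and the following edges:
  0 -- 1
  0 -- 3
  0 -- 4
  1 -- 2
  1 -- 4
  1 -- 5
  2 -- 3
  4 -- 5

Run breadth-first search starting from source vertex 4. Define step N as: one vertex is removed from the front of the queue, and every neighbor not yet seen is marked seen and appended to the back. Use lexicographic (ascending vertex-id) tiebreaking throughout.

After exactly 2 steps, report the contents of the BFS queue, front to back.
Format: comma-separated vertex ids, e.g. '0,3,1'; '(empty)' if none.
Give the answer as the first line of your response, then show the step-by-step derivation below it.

1,5,3

step 1: dequeue 4; queue=[0,1,5]; order=4
step 2: dequeue 0; queue=[1,5,3]; order=4,0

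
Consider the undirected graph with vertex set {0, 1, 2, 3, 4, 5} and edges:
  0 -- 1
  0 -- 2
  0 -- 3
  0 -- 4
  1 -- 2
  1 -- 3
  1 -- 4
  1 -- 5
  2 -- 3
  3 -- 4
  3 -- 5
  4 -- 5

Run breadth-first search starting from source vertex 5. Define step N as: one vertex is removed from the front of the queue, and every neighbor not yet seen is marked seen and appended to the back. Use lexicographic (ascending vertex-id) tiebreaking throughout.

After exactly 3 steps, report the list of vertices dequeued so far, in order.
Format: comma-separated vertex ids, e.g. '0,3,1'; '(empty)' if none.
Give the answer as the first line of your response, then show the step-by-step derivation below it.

5,1,3

step 1: dequeue 5; queue=[1,3,4]; order=5
step 2: dequeue 1; queue=[3,4,0,2]; order=5,1
step 3: dequeue 3; queue=[4,0,2]; order=5,1,3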